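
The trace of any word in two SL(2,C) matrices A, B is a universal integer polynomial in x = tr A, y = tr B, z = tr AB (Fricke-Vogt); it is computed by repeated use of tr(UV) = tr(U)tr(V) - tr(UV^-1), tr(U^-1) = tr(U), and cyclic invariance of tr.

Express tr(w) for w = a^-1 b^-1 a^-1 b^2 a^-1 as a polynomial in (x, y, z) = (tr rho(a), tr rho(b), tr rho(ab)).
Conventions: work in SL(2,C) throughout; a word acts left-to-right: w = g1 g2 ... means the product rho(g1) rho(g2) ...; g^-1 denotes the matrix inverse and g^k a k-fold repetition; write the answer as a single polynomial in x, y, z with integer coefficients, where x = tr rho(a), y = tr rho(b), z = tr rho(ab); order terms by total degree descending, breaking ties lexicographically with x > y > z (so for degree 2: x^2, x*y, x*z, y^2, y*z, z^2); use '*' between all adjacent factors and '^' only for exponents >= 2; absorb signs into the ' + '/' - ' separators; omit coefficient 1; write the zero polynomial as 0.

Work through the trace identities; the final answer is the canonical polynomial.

tr(b^2) = tr(b) tr(b) - tr(1)   [square of b] = y^2 - 2
tr(b^2 a) = tr(b) tr(a b) - tr(a)   [square of b] = y*z - x
tr(a^-1 b^2) = tr(b^2) tr(a) - tr(b^2 a)   [inverse elimination on a] = x*y^2 - y*z - x
reduce: tr(a^-1 b^2 a^-1) = tr(a^-1 b^2) tr(a) - tr(a^-1 b^2 a)   [inverse elimination on a] = x^2*y^2 - x*y*z - x^2 - y^2 + 2
tr(a^-1 b^2 a^-2) = tr(a^-1 b^2 a^-1) tr(a) - tr(a^-1 b^2)   [inverse elimination on a] = x^3*y^2 - x^2*y*z - x^3 - 2*x*y^2 + y*z + 3*x
tr(b^3) = tr(b) tr(b^2) - tr(b)   [square of b] = y^3 - 3*y
tr(b^3 a) = tr(b) tr(a b^2) - tr(a b)   [square of b] = y^2*z - x*y - z
reduce: tr(b^2 a^-1 b) = tr(b^3) tr(a) - tr(b^3 a)   [inverse elimination on a] = x*y^3 - y^2*z - 2*x*y + z
tr(a b a b) = tr(b a) tr(b a) - tr(1)   [split at a repeated b] = z^2 - 2
reduce: tr(a b a) = tr(a) tr(b a) - tr(b)   [square of a] = x*z - y
reduce: tr(b a b^2 a) = tr(b) tr(a b a b) - tr(a b a)   [square of b] = y*z^2 - x*z - y
tr(b^2 a^-1 b a) = tr(b a b^2) tr(a) - tr(b a b^2 a)   [inverse elimination on a] = x*y^2*z - x^2*y - y*z^2 + y
reduce: tr(b a^-1 b^2 a^-1) = tr(b^2 a^-1 b) tr(a) - tr(b^2 a^-1 b a)   [inverse elimination on a] = x^2*y^3 - 2*x*y^2*z - x^2*y + y*z^2 + x*z - y
reduce: tr(a^-1 b^2 a^-2 b) = tr(b a^-1 b^2 a^-1) tr(a) - tr(b a^-1 b^2)   [inverse elimination on a] = x^3*y^3 - 2*x^2*y^2*z - x^3*y - x*y^3 + x*y*z^2 + x^2*z + y^2*z + x*y - z
tr(a^-1 b^-1 a^-1 b^2 a^-1) = tr(a^-1 b^2 a^-2) tr(b) - tr(a^-1 b^2 a^-2 b)   [inverse elimination on b] = x^2*y^2*z - x*y^3 - x*y*z^2 - x^2*z + 2*x*y + z

x^2*y^2*z - x*y^3 - x*y*z^2 - x^2*z + 2*x*y + z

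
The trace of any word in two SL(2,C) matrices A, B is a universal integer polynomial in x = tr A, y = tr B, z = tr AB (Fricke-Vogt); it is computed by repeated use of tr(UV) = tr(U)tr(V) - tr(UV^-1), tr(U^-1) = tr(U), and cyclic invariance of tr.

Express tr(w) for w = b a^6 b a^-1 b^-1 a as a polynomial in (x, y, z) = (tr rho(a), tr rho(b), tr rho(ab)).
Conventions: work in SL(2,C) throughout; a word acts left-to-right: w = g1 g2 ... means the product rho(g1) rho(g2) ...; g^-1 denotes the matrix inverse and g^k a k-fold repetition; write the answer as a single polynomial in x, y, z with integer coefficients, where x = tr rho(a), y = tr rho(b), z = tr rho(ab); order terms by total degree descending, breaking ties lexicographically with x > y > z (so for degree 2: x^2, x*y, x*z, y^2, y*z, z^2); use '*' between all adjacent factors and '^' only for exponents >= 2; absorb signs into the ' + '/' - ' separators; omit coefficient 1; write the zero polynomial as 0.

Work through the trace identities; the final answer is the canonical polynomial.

-x^6*y*z^2 + x^7*z + 2*x^5*y^2*z + x^5*z^3 - x^6*y - x^4*y^3 + 3*x^4*y*z^2 - 7*x^5*z - 7*x^3*y^2*z - 4*x^3*z^3 + 6*x^4*y + 3*x^2*y^3 + 15*x^3*z + 4*x*y^2*z + 3*x*z^3 - 10*x^2*y - y^3 - y*z^2 - 9*x*z + 3*y

trace(b a^2) = trace(a)*trace(b a) - trace(b)   [square of a] = x*z - y
trace(a b a^2) = trace(a)*trace(b a^2) - trace(b a)   [square of a] = x^2*z - x*y - z
trace(b a^4) = trace(a)*trace(a b a^2) - trace(a b a)   [square of a] = x^3*z - x^2*y - 2*x*z + y
trace(a^3 b a^2) = trace(a)*trace(b a^4) - trace(b a^3)   [square of a] = x^4*z - x^3*y - 3*x^2*z + 2*x*y + z
trace(a b a^5) = trace(a)*trace(a^3 b a^2) - trace(a^3 b a)   [square of a] = x^5*z - x^4*y - 4*x^3*z + 3*x^2*y + 3*x*z - y
use: trace(a b a^6) = trace(a)*trace(a b a^5) - trace(a b a^4)   [square of a] = x^6*z - x^5*y - 5*x^4*z + 4*x^3*y + 6*x^2*z - 3*x*y - z
trace(b a b a) = trace(b a)*trace(b a) - trace(1)   [split at a repeated b] = z^2 - 2
use: trace(b a b) = trace(b)*trace(a b) - trace(a)   [square of b] = y*z - x
trace(b a^2 b a) = trace(a)*trace(b a b a) - trace(b a b)   [square of a] = x*z^2 - y*z - x
trace(a^2) = trace(a)*trace(a) - trace(1)   [square of a] = x^2 - 2
apply: trace(b a^2 b) = trace(b)*trace(a^2 b) - trace(a^2)   [square of b] = x*y*z - x^2 - y^2 + 2
use: trace(a b a^2 b a) = trace(a)*trace(b a^2 b a) - trace(b a^2 b)   [square of a] = x^2*z^2 - 2*x*y*z + y^2 - 2
use: trace(a b a^2 b a^2) = trace(a)*trace(a b a^2 b a) - trace(a b a^2 b)   [square of a] = x^3*z^2 - 2*x^2*y*z + x*y^2 - x*z^2 + y*z - x
trace(b a^2 b a^4) = trace(a)*trace(a b a^2 b a^2) - trace(a b a^2 b a)   [square of a] = x^4*z^2 - 2*x^3*y*z + x^2*y^2 - 2*x^2*z^2 + 3*x*y*z - x^2 - y^2 + 2
trace(a^3 b a^2 b a^2) = trace(a)*trace(b a^2 b a^4) - trace(b a^2 b a^3)   [square of a] = x^5*z^2 - 2*x^4*y*z + x^3*y^2 - 3*x^3*z^2 + 5*x^2*y*z - x^3 - 2*x*y^2 + x*z^2 - y*z + 3*x
trace(a b a^6 b a) = trace(a)*trace(a^3 b a^2 b a^2) - trace(a^3 b a^2 b a)   [square of a] = x^6*z^2 - 2*x^5*y*z + x^4*y^2 - 4*x^4*z^2 + 7*x^3*y*z - x^4 - 3*x^2*y^2 + 3*x^2*z^2 - 4*x*y*z + 4*x^2 + y^2 - 2
trace(b a b a b a) = trace(b a)*trace(b a b a) - trace(b^-1 a^-1)   [split at a repeated b] = z^3 - 3*z
use: trace(b a b a b) = trace(b)*trace(a b a b) - trace(a b a)   [square of b] = y*z^2 - x*z - y
trace(b a b a b a^2) = trace(a)*trace(b a b a b a) - trace(b a b a b)   [square of a] = x*z^3 - y*z^2 - 2*x*z + y
trace(b a b a b a^3) = trace(a)*trace(b a b a b a^2) - trace(b a b a b a)   [square of a] = x^2*z^3 - x*y*z^2 - 2*x^2*z - z^3 + x*y + 3*z
trace(b a b a b a^4) = trace(a)*trace(b a b a b a^3) - trace(b a b a b a^2)   [square of a] = x^3*z^3 - x^2*y*z^2 - 2*x^3*z - 2*x*z^3 + x^2*y + y*z^2 + 5*x*z - y
trace(a^4 b a b a b a) = trace(a)*trace(b a b a b a^4) - trace(b a b a b a^3)   [square of a] = x^4*z^3 - x^3*y*z^2 - 2*x^4*z - 3*x^2*z^3 + x^3*y + 2*x*y*z^2 + 7*x^2*z + z^3 - 2*x*y - 3*z
trace(a b a^6 b a b) = trace(a)*trace(a^4 b a b a b a) - trace(a^4 b a b a b)   [square of a] = x^5*z^3 - x^4*y*z^2 - 2*x^5*z - 4*x^3*z^3 + x^4*y + 3*x^2*y*z^2 + 9*x^3*z + 3*x*z^3 - 3*x^2*y - y*z^2 - 8*x*z + y
apply: trace(b^-1 a b a^6 b a) = trace(a b a^6 b a)*trace(b) - trace(a b a^6 b a b)   [inverse elimination on b] = x^6*y*z^2 - 2*x^5*y^2*z - x^5*z^3 + x^4*y^3 - 3*x^4*y*z^2 + 2*x^5*z + 7*x^3*y^2*z + 4*x^3*z^3 - 2*x^4*y - 3*x^2*y^3 - 9*x^3*z - 4*x*y^2*z - 3*x*z^3 + 7*x^2*y + y^3 + y*z^2 + 8*x*z - 3*y
use: trace(b a^6 b a^-1 b^-1 a) = trace(b^-1 a b a^6 b)*trace(a) - trace(b^-1 a b a^6 b a)   [inverse elimination on a] = -x^6*y*z^2 + x^7*z + 2*x^5*y^2*z + x^5*z^3 - x^6*y - x^4*y^3 + 3*x^4*y*z^2 - 7*x^5*z - 7*x^3*y^2*z - 4*x^3*z^3 + 6*x^4*y + 3*x^2*y^3 + 15*x^3*z + 4*x*y^2*z + 3*x*z^3 - 10*x^2*y - y^3 - y*z^2 - 9*x*z + 3*y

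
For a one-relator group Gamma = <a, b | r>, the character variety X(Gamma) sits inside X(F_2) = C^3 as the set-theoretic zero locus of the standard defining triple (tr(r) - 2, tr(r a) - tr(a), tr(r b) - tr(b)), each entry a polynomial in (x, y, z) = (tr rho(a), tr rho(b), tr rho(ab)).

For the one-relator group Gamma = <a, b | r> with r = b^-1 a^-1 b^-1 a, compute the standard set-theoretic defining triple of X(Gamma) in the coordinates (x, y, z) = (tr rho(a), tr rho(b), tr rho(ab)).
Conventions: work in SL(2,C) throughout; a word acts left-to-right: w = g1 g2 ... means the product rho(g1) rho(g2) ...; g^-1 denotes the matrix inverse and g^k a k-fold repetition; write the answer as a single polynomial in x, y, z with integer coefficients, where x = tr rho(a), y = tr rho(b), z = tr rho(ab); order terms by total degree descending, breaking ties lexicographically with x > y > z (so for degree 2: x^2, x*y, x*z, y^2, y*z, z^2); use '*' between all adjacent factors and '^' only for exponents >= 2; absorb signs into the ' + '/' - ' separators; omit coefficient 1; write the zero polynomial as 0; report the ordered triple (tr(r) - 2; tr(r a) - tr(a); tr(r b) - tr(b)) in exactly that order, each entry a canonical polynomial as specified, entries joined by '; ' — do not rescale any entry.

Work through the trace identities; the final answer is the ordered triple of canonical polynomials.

x*y*z - x^2 - z^2; x^2*y*z - x^3 - x*z^2 - y*z + 2*x; 0

so trace(b^-1) = trace(b) = y
so trace(b a b) = trace(b) trace(a b) - trace(a) = y*z - x
so trace(b a b a) = trace(b a) trace(b a) - trace(1)   [split at repeated b] = z^2 - 2
so trace(a^-1 b a b) = trace(b a b) trace(a) - trace(b a b a) = x*y*z - x^2 - z^2 + 2
reduce: trace(a b^-1 a^-1 b) = trace(a^-1 b a) trace(b) - trace(a^-1 b a b) = -x*y*z + x^2 + y^2 + z^2 - 2
trace(b^-1 a^-1 b^-1 a) = trace(a b^-1 a^-1) trace(b) - trace(a b^-1 a^-1 b) = x*y*z - x^2 - z^2 + 2
so trace(a b^-1) = trace(a) trace(b) - trace(a b) = x*y - z
so trace(a^2 b) = trace(a) trace(b a) - trace(b) = x*z - y
trace(a^2) = trace(a) trace(a) - trace(1) = x^2 - 2
trace(b a^2 b) = trace(b) trace(a^2 b) - trace(a^2) = x*y*z - x^2 - y^2 + 2
trace(b a^2 b a) = trace(a) trace(b a b a) - trace(b a b) = x*z^2 - y*z - x
so trace(a^-1 b a^2 b) = trace(b a^2 b) trace(a) - trace(b a^2 b a) = x^2*y*z - x^3 - x*y^2 - x*z^2 + y*z + 3*x
trace(a^2 b^-1 a^-1 b) = trace(a^-1 b a^2) trace(b) - trace(a^-1 b a^2 b) = -x^2*y*z + x^3 + x*y^2 + x*z^2 - 3*x
reduce: trace(b^-1 a^-1 b^-1 a^2) = trace(a^2 b^-1 a^-1) trace(b) - trace(a^2 b^-1 a^-1 b) = x^2*y*z - x^3 - x*z^2 - y*z + 3*x
assemble the triple (trace(r) - 2; trace(r a) - x; trace(r b) - y)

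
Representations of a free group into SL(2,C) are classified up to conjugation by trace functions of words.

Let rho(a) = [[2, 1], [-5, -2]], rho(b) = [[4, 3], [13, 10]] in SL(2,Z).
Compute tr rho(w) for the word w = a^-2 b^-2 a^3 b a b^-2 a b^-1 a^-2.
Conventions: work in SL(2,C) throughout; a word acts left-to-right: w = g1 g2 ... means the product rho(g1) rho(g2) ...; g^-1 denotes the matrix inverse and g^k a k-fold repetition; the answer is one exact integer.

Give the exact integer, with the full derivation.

14867384

rho(a^-1) = [[-2, -1], [5, 2]]
... * rho(a^-1) = [[-2, -1], [5, 2]]  ->  [[-1, 0], [0, -1]]
... * rho(b^-1) = [[10, -3], [-13, 4]]  ->  [[-10, 3], [13, -4]]
... * rho(b^-1) = [[10, -3], [-13, 4]]  ->  [[-139, 42], [182, -55]]
... * rho(a) = [[2, 1], [-5, -2]]  ->  [[-488, -223], [639, 292]]
... * rho(a) = [[2, 1], [-5, -2]]  ->  [[139, -42], [-182, 55]]
... * rho(a) = [[2, 1], [-5, -2]]  ->  [[488, 223], [-639, -292]]
... * rho(b) = [[4, 3], [13, 10]]  ->  [[4851, 3694], [-6352, -4837]]
... * rho(a) = [[2, 1], [-5, -2]]  ->  [[-8768, -2537], [11481, 3322]]
... * rho(b^-1) = [[10, -3], [-13, 4]]  ->  [[-54699, 16156], [71624, -21155]]
... * rho(b^-1) = [[10, -3], [-13, 4]]  ->  [[-757018, 228721], [991255, -299492]]
... * rho(a) = [[2, 1], [-5, -2]]  ->  [[-2657641, -1214460], [3479970, 1590239]]
... * rho(b^-1) = [[10, -3], [-13, 4]]  ->  [[-10788430, 3115083], [14126593, -4078954]]
... * rho(a^-1) = [[-2, -1], [5, 2]]  ->  [[37152275, 17018596], [-48647956, -22284501]]
... * rho(a^-1) = [[-2, -1], [5, 2]]  ->  [[10788430, -3115083], [-14126593, 4078954]]
tr = 10788430 + 4078954 = 14867384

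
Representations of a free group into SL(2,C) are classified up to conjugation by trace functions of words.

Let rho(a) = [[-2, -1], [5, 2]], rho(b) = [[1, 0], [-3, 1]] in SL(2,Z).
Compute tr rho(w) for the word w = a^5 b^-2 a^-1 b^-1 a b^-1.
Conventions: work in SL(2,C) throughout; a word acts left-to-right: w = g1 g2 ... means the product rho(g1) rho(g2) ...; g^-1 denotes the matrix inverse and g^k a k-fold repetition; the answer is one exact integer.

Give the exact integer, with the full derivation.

rho(a) = [[-2, -1], [5, 2]]
... * rho(a) = [[-2, -1], [5, 2]]  ->  [[-1, 0], [0, -1]]
... * rho(a) = [[-2, -1], [5, 2]]  ->  [[2, 1], [-5, -2]]
... * rho(a) = [[-2, -1], [5, 2]]  ->  [[1, 0], [0, 1]]
... * rho(a) = [[-2, -1], [5, 2]]  ->  [[-2, -1], [5, 2]]
... * rho(b^-1) = [[1, 0], [3, 1]]  ->  [[-5, -1], [11, 2]]
... * rho(b^-1) = [[1, 0], [3, 1]]  ->  [[-8, -1], [17, 2]]
... * rho(a^-1) = [[2, 1], [-5, -2]]  ->  [[-11, -6], [24, 13]]
... * rho(b^-1) = [[1, 0], [3, 1]]  ->  [[-29, -6], [63, 13]]
... * rho(a) = [[-2, -1], [5, 2]]  ->  [[28, 17], [-61, -37]]
... * rho(b^-1) = [[1, 0], [3, 1]]  ->  [[79, 17], [-172, -37]]
tr = 79 + -37 = 42

42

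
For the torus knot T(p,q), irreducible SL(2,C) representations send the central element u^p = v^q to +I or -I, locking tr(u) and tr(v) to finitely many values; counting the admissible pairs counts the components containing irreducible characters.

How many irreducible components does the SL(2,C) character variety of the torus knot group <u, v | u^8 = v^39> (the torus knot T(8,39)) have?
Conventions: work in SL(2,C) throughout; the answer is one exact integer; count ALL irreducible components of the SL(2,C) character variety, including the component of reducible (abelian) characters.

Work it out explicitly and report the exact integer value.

134

In the torus knot group T(8,39), u^8 = v^39 is central, so an irreducible representation sends it to +I or -I (Schur).
This locks tr(u) to 2*cos(pi*alpha/8), alpha in 1..7, and tr(v) to 2*cos(pi*beta/39), beta in 1..38, on each component of irreducible characters.
Consistency of u^8 = (-1)^alpha I with v^39 = (-1)^beta I forces alpha = beta (mod 2).
Counting: 4 odd alphas x 19 odd betas + 3 even alphas x 19 even betas = 76 + 57 = 133.
That is 133 components of irreducible characters, and with the reducible (abelian) component the total is 134.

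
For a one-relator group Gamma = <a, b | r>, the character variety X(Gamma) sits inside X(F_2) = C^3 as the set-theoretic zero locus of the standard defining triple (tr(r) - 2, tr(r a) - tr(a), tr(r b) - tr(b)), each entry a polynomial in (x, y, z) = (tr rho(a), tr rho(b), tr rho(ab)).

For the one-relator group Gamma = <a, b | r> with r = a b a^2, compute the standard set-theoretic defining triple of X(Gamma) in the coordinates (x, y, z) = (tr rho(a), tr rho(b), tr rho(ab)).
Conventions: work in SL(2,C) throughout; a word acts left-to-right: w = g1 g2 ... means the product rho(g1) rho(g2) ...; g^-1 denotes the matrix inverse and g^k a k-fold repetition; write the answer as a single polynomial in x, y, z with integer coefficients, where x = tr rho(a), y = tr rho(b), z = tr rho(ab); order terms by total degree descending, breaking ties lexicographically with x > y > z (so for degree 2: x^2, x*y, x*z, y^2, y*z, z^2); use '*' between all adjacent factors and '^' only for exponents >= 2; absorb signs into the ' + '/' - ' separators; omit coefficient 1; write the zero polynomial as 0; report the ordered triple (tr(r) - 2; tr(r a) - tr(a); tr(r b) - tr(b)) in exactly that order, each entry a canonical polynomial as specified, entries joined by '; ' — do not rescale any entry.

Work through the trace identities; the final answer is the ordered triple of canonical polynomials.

x^2*z - x*y - z - 2; x^3*z - x^2*y - 2*x*z - x + y; x*z^2 - y*z - x - y

reduce: tr(b a^2) = tr(a)*tr(b a) - tr(b)  (reduce the a square) = x*z - y
tr(a b a^2) = tr(a)*tr(b a^2) - tr(b a)  (reduce the a square) = x^2*z - x*y - z
tr(a b a^3) = tr(a)*tr(a^2 b a) - tr(a^2 b)  (reduce the a square) = x^3*z - x^2*y - 2*x*z + y
tr(b a b a) = tr(a b)*tr(a b) - tr(1)  (split on a) = z^2 - 2
tr(b a b) = tr(b)*tr(a b) - tr(a)  (reduce the b square) = y*z - x
tr(a b a^2 b) = tr(a)*tr(b a b a) - tr(b a b)  (reduce the a square) = x*z^2 - y*z - x
assemble the triple (tr(r) - 2; tr(r a) - x; tr(r b) - y)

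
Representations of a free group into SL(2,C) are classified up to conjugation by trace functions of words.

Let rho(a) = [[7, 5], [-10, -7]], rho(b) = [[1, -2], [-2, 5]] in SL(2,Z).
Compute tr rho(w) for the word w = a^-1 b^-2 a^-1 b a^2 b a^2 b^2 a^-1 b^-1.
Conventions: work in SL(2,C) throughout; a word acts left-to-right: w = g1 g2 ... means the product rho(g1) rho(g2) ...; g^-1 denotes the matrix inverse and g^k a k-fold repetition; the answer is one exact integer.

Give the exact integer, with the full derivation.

rho(a^-1) = [[-7, -5], [10, 7]]
... * rho(b^-1) = [[5, 2], [2, 1]]  ->  [[-45, -19], [64, 27]]
... * rho(b^-1) = [[5, 2], [2, 1]]  ->  [[-263, -109], [374, 155]]
... * rho(a^-1) = [[-7, -5], [10, 7]]  ->  [[751, 552], [-1068, -785]]
... * rho(b) = [[1, -2], [-2, 5]]  ->  [[-353, 1258], [502, -1789]]
... * rho(a) = [[7, 5], [-10, -7]]  ->  [[-15051, -10571], [21404, 15033]]
... * rho(a) = [[7, 5], [-10, -7]]  ->  [[353, -1258], [-502, 1789]]
... * rho(b) = [[1, -2], [-2, 5]]  ->  [[2869, -6996], [-4080, 9949]]
... * rho(a) = [[7, 5], [-10, -7]]  ->  [[90043, 63317], [-128050, -90043]]
... * rho(a) = [[7, 5], [-10, -7]]  ->  [[-2869, 6996], [4080, -9949]]
... * rho(b) = [[1, -2], [-2, 5]]  ->  [[-16861, 40718], [23978, -57905]]
... * rho(b) = [[1, -2], [-2, 5]]  ->  [[-98297, 237312], [139788, -337481]]
... * rho(a^-1) = [[-7, -5], [10, 7]]  ->  [[3061199, 2152669], [-4353326, -3061307]]
... * rho(b^-1) = [[5, 2], [2, 1]]  ->  [[19611333, 8275067], [-27889244, -11767959]]
tr = 19611333 + -11767959 = 7843374

7843374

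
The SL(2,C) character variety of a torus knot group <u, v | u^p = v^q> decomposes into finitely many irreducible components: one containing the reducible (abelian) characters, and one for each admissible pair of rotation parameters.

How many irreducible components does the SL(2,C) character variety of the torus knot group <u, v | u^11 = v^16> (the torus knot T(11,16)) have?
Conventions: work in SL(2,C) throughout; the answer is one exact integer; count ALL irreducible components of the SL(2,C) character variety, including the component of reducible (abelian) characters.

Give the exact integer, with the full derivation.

For T(11,16): irreducibility forces the central element u^11 = v^16 to one of +I, -I.
So on each irreducible component the traces are pinned: tr(u) = 2*cos(pi*alpha/11) with 1 <= alpha <= 10, tr(v) = 2*cos(pi*beta/16) with 1 <= beta <= 15.
The two central values (-1)^alpha I and (-1)^beta I must be the same matrix, so alpha and beta share a parity.
count pairs: odd alpha (5 choices) x odd beta (8), plus even alpha (5) x even beta (7): 5*8 + 5*7 = 75.
Total: 75 irreducible-character components + 1 reducible (abelian) component = 76.

76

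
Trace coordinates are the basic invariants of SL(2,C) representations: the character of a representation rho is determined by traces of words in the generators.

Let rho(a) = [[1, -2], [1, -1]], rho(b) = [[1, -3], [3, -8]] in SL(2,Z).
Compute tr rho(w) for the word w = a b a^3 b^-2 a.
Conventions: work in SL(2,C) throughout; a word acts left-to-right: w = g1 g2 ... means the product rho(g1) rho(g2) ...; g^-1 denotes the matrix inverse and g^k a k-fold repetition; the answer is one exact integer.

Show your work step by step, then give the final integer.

rho(a) = [[1, -2], [1, -1]]
... * rho(b) = [[1, -3], [3, -8]]  ->  [[-5, 13], [-2, 5]]
... * rho(a) = [[1, -2], [1, -1]]  ->  [[8, -3], [3, -1]]
... * rho(a) = [[1, -2], [1, -1]]  ->  [[5, -13], [2, -5]]
... * rho(a) = [[1, -2], [1, -1]]  ->  [[-8, 3], [-3, 1]]
... * rho(b^-1) = [[-8, 3], [-3, 1]]  ->  [[55, -21], [21, -8]]
... * rho(b^-1) = [[-8, 3], [-3, 1]]  ->  [[-377, 144], [-144, 55]]
... * rho(a) = [[1, -2], [1, -1]]  ->  [[-233, 610], [-89, 233]]
tr = -233 + 233 = 0

0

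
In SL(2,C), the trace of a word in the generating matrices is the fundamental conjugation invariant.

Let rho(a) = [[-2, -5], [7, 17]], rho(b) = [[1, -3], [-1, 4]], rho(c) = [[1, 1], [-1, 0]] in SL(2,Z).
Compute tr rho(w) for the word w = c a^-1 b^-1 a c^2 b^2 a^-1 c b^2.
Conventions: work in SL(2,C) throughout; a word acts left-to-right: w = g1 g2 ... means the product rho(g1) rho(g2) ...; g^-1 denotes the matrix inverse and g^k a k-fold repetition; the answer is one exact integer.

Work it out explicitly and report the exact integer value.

rho(c) = [[1, 1], [-1, 0]]
... * rho(a^-1) = [[17, 5], [-7, -2]]  ->  [[10, 3], [-17, -5]]
... * rho(b^-1) = [[4, 3], [1, 1]]  ->  [[43, 33], [-73, -56]]
... * rho(a) = [[-2, -5], [7, 17]]  ->  [[145, 346], [-246, -587]]
... * rho(c) = [[1, 1], [-1, 0]]  ->  [[-201, 145], [341, -246]]
... * rho(c) = [[1, 1], [-1, 0]]  ->  [[-346, -201], [587, 341]]
... * rho(b) = [[1, -3], [-1, 4]]  ->  [[-145, 234], [246, -397]]
... * rho(b) = [[1, -3], [-1, 4]]  ->  [[-379, 1371], [643, -2326]]
... * rho(a^-1) = [[17, 5], [-7, -2]]  ->  [[-16040, -4637], [27213, 7867]]
... * rho(c) = [[1, 1], [-1, 0]]  ->  [[-11403, -16040], [19346, 27213]]
... * rho(b) = [[1, -3], [-1, 4]]  ->  [[4637, -29951], [-7867, 50814]]
... * rho(b) = [[1, -3], [-1, 4]]  ->  [[34588, -133715], [-58681, 226857]]
tr = 34588 + 226857 = 261445

261445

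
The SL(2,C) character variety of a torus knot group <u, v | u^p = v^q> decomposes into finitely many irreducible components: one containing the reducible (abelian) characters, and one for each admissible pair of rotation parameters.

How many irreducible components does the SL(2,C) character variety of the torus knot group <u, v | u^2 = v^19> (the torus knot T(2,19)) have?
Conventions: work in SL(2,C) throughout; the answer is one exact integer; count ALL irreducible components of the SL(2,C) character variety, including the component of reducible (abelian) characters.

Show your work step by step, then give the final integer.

10

Gamma = < u, v | u^2 = v^19 > (torus knot T(2,19)); the central element u^2 = v^19 acts as +I or -I in any irreducible SL(2,C) representation.
On an irreducible component, tr(u) is locked at 2*cos(pi*alpha/2) for some alpha in 1..1, and tr(v) at 2*cos(pi*beta/19) for some beta in 1..18.
Consistency of u^2 = (-1)^alpha I with v^19 = (-1)^beta I forces alpha = beta (mod 2).
count pairs: odd alpha (1 choices) x odd beta (9), plus even alpha (0) x even beta (9): 1*9 + 0*9 = 9.
components with irreducible characters: 9; plus the single component of reducible (abelian) characters: total 10.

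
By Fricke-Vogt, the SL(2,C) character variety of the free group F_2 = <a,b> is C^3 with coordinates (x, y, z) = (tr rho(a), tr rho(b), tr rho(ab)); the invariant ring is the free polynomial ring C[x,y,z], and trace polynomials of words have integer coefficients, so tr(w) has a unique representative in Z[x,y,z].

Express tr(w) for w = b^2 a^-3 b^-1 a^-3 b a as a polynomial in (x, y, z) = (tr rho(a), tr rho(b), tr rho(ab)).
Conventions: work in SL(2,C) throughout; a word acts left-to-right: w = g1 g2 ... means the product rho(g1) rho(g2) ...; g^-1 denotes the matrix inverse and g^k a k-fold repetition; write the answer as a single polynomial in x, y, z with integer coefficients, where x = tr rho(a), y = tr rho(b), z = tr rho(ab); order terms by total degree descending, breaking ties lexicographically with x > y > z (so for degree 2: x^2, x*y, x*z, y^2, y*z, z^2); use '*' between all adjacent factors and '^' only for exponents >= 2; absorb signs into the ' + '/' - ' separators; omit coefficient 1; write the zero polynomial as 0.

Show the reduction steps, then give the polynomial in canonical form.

x^5*y^2*z^2 - x^6*y*z - x^4*y^3*z - x^4*y*z^3 + x^5*y^2 - 2*x^3*y^2*z^2 + 4*x^4*y*z + 2*x^2*y^3*z + 2*x^2*y*z^3 - 3*x^3*y^2 + x^3*z^2 + x*y^2*z^2 - 5*x^2*y*z - y^3*z - y*z^3 + 2*x*y^2 - x*z^2 + 3*y*z - x

trace(b a b) = trace(b) * trace(a b) - trace(a) = y*z - x
trace(b a b^2) = trace(b) * trace(b a b) - trace(b a) = y^2*z - x*y - z
trace(a b a b) = trace(a b) * trace(a b) - trace(1) = z^2 - 2
trace(a b a) = trace(a) * trace(b a) - trace(b) = x*z - y
trace(b a b^2 a) = trace(b) * trace(a b a b) - trace(a b a) = y*z^2 - x*z - y
reduce: trace(a^-1 b a b^2) = trace(b a b^2) * trace(a) - trace(b a b^2 a) = x*y^2*z - x^2*y - y*z^2 + y
so trace(a^-2 b a b^2) = trace(a^-1 b a b^2) * trace(a) - trace(a^-1 b a b^2 a) = x^2*y^2*z - x^3*y - x*y*z^2 - y^2*z + 2*x*y + z
trace(b a b^2 a^-3) = trace(a^-2 b a b^2) * trace(a) - trace(a^-2 b a b^2 a) = x^3*y^2*z - x^4*y - x^2*y*z^2 - 2*x*y^2*z + 3*x^2*y + y*z^2 + x*z - y
trace(a^-3 b a b^2 a^-1) = trace(b a b^2 a^-3) * trace(a) - trace(b a b^2 a^-2) = x^4*y^2*z - x^5*y - x^3*y*z^2 - 3*x^2*y^2*z + 4*x^3*y + 2*x*y*z^2 + x^2*z + y^2*z - 3*x*y - z
so trace(a^-2 b a b^2 a^-3) = trace(a^-3 b a b^2 a^-1) * trace(a) - trace(a^-3 b a b^2) = x^5*y^2*z - x^6*y - x^4*y*z^2 - 4*x^3*y^2*z + 5*x^4*y + 3*x^2*y*z^2 + x^3*z + 3*x*y^2*z - 6*x^2*y - y*z^2 - 2*x*z + y
trace(b a b^3) = trace(b) * trace(b^2 a b) - trace(b^2 a) = y^3*z - x*y^2 - 2*y*z + x
trace(b a b^3 a) = trace(b) * trace(b a b a b) - trace(b a b a) = y^2*z^2 - x*y*z - y^2 - z^2 + 2
so trace(b a b^3 a^-1) = trace(b a b^3) * trace(a) - trace(b a b^3 a) = x*y^3*z - x^2*y^2 - y^2*z^2 - x*y*z + x^2 + y^2 + z^2 - 2
reduce: trace(b a^-2 b a b^2) = trace(b a b^3 a^-1) * trace(a) - trace(b a b^3) = x^2*y^3*z - x^3*y^2 - x*y^2*z^2 - x^2*y*z - y^3*z + x^3 + 2*x*y^2 + x*z^2 + 2*y*z - 3*x
trace(a^2) = trace(a) * trace(a) - trace(1) = x^2 - 2
trace(a b^2 a) = trace(b) * trace(a^2 b) - trace(a^2) = x*y*z - x^2 - y^2 + 2
trace(b a b^2 a b) = trace(b) * trace(a b^2 a b) - trace(a b^2 a) = y^2*z^2 - 2*x*y*z + x^2 - 2
trace(a b a b a b) = trace(a b a b) * trace(a b) - trace(b a) = z^3 - 3*z
reduce: trace(a b a b a) = trace(a) * trace(b a b a) - trace(b a b) = x*z^2 - y*z - x
reduce: trace(b a b^2 a b a) = trace(b) * trace(a b a b a b) - trace(a b a b a) = y*z^3 - x*z^2 - 2*y*z + x
reduce: trace(a^-1 b a b^2 a b) = trace(b a b^2 a b) * trace(a) - trace(b a b^2 a b a) = x*y^2*z^2 - 2*x^2*y*z - y*z^3 + x^3 + x*z^2 + 2*y*z - 3*x
reduce: trace(b a^-2 b a b^2 a) = trace(a^-1 b a b^2 a b) * trace(a) - trace(a^-1 b a b^2 a b a) = x^2*y^2*z^2 - 2*x^3*y*z - x*y*z^3 + x^4 + x^2*z^2 - y^2*z^2 + 4*x*y*z - 4*x^2 + 2
trace(a^-1 b a^-2 b a b^2) = trace(b a^-2 b a b^2) * trace(a) - trace(b a^-2 b a b^2 a) = x^3*y^3*z - x^4*y^2 - 2*x^2*y^2*z^2 + x^3*y*z - x*y^3*z + x*y*z^3 + 2*x^2*y^2 + y^2*z^2 - 2*x*y*z + x^2 - 2
trace(b a^-2 b a b^2 a^-2) = trace(a^-1 b a^-2 b a b^2) * trace(a) - trace(a^-1 b a^-2 b a b^2 a) = x^4*y^3*z - x^5*y^2 - 2*x^3*y^2*z^2 + x^4*y*z - 2*x^2*y^3*z + x^2*y*z^3 + 3*x^3*y^2 + 2*x*y^2*z^2 - x^2*y*z + y^3*z - 2*x*y^2 - x*z^2 - 2*y*z + x
so trace(a^-2 b a b^2 a^-3 b) = trace(b a^-2 b a b^2 a^-2) * trace(a) - trace(b a^-2 b a b^2 a^-1) = x^5*y^3*z - x^6*y^2 - 2*x^4*y^2*z^2 + x^5*y*z - 3*x^3*y^3*z + x^3*y*z^3 + 4*x^4*y^2 + 4*x^2*y^2*z^2 - 2*x^3*y*z + 2*x*y^3*z - x*y*z^3 - 4*x^2*y^2 - x^2*z^2 - y^2*z^2 + 2
so trace(a^-1 b a b^2 a^-3 b^-1 a^-1) = trace(a^-2 b a b^2 a^-3) * trace(b) - trace(a^-2 b a b^2 a^-3 b) = x^4*y^2*z^2 - x^5*y*z - x^3*y^3*z - x^3*y*z^3 + x^4*y^2 - x^2*y^2*z^2 + 3*x^3*y*z + x*y^3*z + x*y*z^3 - 2*x^2*y^2 + x^2*z^2 - 2*x*y*z + y^2 - 2
trace(b^2) = trace(b) * trace(b) - trace(1) = y^2 - 2
reduce: trace(a b a b^2 a^-1 b) = trace(b a b a b^2) * trace(a) - trace(b a b a b^2 a) = x*y^2*z^2 - x^2*y*z - y*z^3 - x*y^2 + 2*y*z + x
so trace(b a b^2 a^-1 b^-1 a) = trace(a b a b^2 a^-1) * trace(b) - trace(a b a b^2 a^-1 b) = -x*y^2*z^2 + x^2*y*z + y^3*z + y*z^3 - 3*y*z - x
trace(a^-1 b^-1 a^-1 b a b^2) = trace(b a b^2 a^-1 b^-1) * trace(a) - trace(b a b^2 a^-1 b^-1 a) = x*y^2*z^2 - x^2*y*z - y^3*z - y*z^3 + x*y^2 + 3*y*z - x
trace(a^-1 b a b) = trace(b a b) * trace(a) - trace(b a b a) = x*y*z - x^2 - z^2 + 2
trace(a^-2 b^-1 a^-1 b a b^2) = trace(a^-1 b^-1 a^-1 b a b^2) * trace(a) - trace(a^-1 b^-1 a^-1 b a b^2 a) = x^2*y^2*z^2 - x^3*y*z - x*y^3*z - x*y*z^3 + x^2*y^2 + 2*x*y*z + z^2 - 2
so trace(a^-1 b a b^2 a^-3 b^-1) = trace(a^-2 b^-1 a^-1 b a b^2) * trace(a) - trace(a^-2 b^-1 a^-1 b a b^2 a) = x^3*y^2*z^2 - x^4*y*z - x^2*y^3*z - x^2*y*z^3 + x^3*y^2 - x*y^2*z^2 + 3*x^2*y*z + y^3*z + y*z^3 - x*y^2 + x*z^2 - 3*y*z - x
trace(b^2 a^-3 b^-1 a^-3 b a) = trace(a^-1 b a b^2 a^-3 b^-1 a^-1) * trace(a) - trace(a^-1 b a b^2 a^-3 b^-1) = x^5*y^2*z^2 - x^6*y*z - x^4*y^3*z - x^4*y*z^3 + x^5*y^2 - 2*x^3*y^2*z^2 + 4*x^4*y*z + 2*x^2*y^3*z + 2*x^2*y*z^3 - 3*x^3*y^2 + x^3*z^2 + x*y^2*z^2 - 5*x^2*y*z - y^3*z - y*z^3 + 2*x*y^2 - x*z^2 + 3*y*z - x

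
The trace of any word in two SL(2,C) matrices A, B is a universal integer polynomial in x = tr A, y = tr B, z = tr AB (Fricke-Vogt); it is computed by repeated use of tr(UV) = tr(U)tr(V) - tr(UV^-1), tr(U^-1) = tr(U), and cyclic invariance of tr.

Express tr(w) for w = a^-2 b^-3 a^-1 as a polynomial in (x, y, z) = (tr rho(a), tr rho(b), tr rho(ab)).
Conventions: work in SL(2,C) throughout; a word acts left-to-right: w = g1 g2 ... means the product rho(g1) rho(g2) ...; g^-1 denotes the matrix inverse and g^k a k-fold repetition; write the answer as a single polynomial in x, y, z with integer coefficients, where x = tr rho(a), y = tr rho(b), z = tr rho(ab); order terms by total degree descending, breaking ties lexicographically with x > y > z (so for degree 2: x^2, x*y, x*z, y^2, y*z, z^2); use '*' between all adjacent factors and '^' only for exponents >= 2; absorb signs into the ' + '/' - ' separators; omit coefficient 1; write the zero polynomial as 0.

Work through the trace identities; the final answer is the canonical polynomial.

trace(b^-1) = trace(b) = y
trace(b^-2) = trace(b^-1) trace(b) - trace(1) = y^2 - 2
reduce: trace(b^-1 a) = trace(a) trace(b) - trace(a b) = x*y - z
trace(b^-2 a) = trace(b^-1 a) trace(b) - trace(b^-1 a b) = x*y^2 - y*z - x
trace(a^-1 b^-2) = trace(b^-2) trace(a) - trace(b^-2 a) = y*z - x
trace(b^-3 a^-1) = trace(a^-1 b^-2) trace(b) - trace(a^-1 b^-1) = y^2*z - x*y - z
reduce: trace(b^-3) = trace(b^-2) trace(b) - trace(b^-1) = y^3 - 3*y
trace(a^-2 b^-3) = trace(b^-3 a^-1) trace(a) - trace(b^-3) = x*y^2*z - x^2*y - y^3 - x*z + 3*y
trace(a^-2 b^-3 a^-1) = trace(a^-2 b^-3) trace(a) - trace(a^-2 b^-3 a) = x^2*y^2*z - x^3*y - x*y^3 - x^2*z - y^2*z + 4*x*y + z

x^2*y^2*z - x^3*y - x*y^3 - x^2*z - y^2*z + 4*x*y + z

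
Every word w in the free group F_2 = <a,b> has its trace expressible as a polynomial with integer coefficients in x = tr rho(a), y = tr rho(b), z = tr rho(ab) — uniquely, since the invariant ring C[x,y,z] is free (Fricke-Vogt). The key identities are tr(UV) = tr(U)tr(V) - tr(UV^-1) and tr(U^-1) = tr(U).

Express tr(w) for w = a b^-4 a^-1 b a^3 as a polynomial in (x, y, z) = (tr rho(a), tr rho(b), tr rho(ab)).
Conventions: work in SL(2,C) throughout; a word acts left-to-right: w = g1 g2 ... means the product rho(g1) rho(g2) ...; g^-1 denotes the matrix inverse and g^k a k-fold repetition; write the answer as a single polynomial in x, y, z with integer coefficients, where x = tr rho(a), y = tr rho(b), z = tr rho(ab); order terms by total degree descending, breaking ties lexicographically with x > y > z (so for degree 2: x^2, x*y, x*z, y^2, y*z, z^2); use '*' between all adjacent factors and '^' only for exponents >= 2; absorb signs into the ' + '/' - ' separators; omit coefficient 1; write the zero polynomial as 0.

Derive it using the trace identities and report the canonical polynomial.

trace(b a^2) = trace(a) trace(b a) - trace(b) = x*z - y
trace(b a^3) = trace(a) trace(b a^2) - trace(b a) = x^2*z - x*y - z
trace(b^2 a) = trace(b) trace(a b) - trace(a) = y*z - x
trace(b^2) = trace(b) trace(b) - trace(1) = y^2 - 2
trace(a b^2 a) = trace(a) trace(b^2 a) - trace(b^2) = x*y*z - x^2 - y^2 + 2
trace(b^2 a^3) = trace(a) trace(a b^2 a) - trace(a b^2) = x^2*y*z - x^3 - x*y^2 - y*z + 3*x
trace(b a^4 b) = trace(a) trace(b^2 a^3) - trace(b^2 a^2) = x^3*y*z - x^4 - x^2*y^2 - 2*x*y*z + 4*x^2 + y^2 - 2
trace(b a b a) = trace(b a) trace(b a) - trace(1)   [split at repeated b] = z^2 - 2
trace(b a b a^2) = trace(a) trace(b a b a) - trace(b a b) = x*z^2 - y*z - x
trace(a^2 b a b a) = trace(a) trace(b a b a^2) - trace(b a b a) = x^2*z^2 - x*y*z - x^2 - z^2 + 2
trace(b a^4 b a) = trace(a) trace(a^2 b a b a) - trace(a^2 b a b) = x^3*z^2 - x^2*y*z - x^3 - 2*x*z^2 + y*z + 3*x
trace(a^-1 b a^4 b) = trace(b a^4 b) trace(a) - trace(b a^4 b a) = x^4*y*z - x^5 - x^3*y^2 - x^3*z^2 - x^2*y*z + 5*x^3 + x*y^2 + 2*x*z^2 - y*z - 5*x
trace(a^-1 b a^4 b^-1) = trace(a^-1 b a^4) trace(b) - trace(a^-1 b a^4 b) = -x^4*y*z + x^5 + x^3*y^2 + x^3*z^2 + 2*x^2*y*z - 5*x^3 - 2*x*y^2 - 2*x*z^2 + 5*x
trace(a^-1 b a^4 b^-2) = trace(a^-1 b a^4 b^-1) trace(b) - trace(a^-1 b a^4) = -x^4*y^2*z + x^5*y + x^3*y^3 + x^3*y*z^2 + 2*x^2*y^2*z - 5*x^3*y - 2*x*y^3 - 2*x*y*z^2 - x^2*z + 6*x*y + z
trace(b^-1 a^-1 b a^4 b^-2) = trace(a^-1 b a^4 b^-2) trace(b) - trace(a^-1 b a^4 b^-1) = -x^4*y^3*z + x^5*y^2 + x^3*y^4 + x^3*y^2*z^2 + x^4*y*z + 2*x^2*y^3*z - x^5 - 6*x^3*y^2 - x^3*z^2 - 2*x*y^4 - 2*x*y^2*z^2 - 3*x^2*y*z + 5*x^3 + 8*x*y^2 + 2*x*z^2 + y*z - 5*x
trace(a b^-4 a^-1 b a^3) = trace(b^-1 a^-1 b a^4 b^-2) trace(b) - trace(b^-1 a^-1 b a^4 b^-1) = -x^4*y^4*z + x^5*y^3 + x^3*y^5 + x^3*y^3*z^2 + 2*x^4*y^2*z + 2*x^2*y^4*z - 2*x^5*y - 7*x^3*y^3 - 2*x^3*y*z^2 - 2*x*y^5 - 2*x*y^3*z^2 - 5*x^2*y^2*z + 10*x^3*y + 10*x*y^3 + 4*x*y*z^2 + x^2*z + y^2*z - 11*x*y - z

-x^4*y^4*z + x^5*y^3 + x^3*y^5 + x^3*y^3*z^2 + 2*x^4*y^2*z + 2*x^2*y^4*z - 2*x^5*y - 7*x^3*y^3 - 2*x^3*y*z^2 - 2*x*y^5 - 2*x*y^3*z^2 - 5*x^2*y^2*z + 10*x^3*y + 10*x*y^3 + 4*x*y*z^2 + x^2*z + y^2*z - 11*x*y - z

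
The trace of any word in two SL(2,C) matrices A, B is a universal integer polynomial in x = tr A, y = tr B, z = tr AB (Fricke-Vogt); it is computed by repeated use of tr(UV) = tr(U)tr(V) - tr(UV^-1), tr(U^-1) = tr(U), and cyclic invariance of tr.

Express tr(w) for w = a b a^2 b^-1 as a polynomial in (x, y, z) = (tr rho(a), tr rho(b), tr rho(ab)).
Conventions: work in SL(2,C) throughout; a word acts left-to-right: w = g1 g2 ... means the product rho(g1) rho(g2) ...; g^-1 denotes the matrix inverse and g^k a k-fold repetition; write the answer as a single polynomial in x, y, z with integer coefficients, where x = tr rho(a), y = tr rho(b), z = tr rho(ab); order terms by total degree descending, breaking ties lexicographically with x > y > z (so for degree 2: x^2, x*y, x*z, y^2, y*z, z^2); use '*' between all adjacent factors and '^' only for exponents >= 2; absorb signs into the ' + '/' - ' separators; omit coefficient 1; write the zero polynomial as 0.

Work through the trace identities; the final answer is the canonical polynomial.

reduce: trace(a b a) = trace(a)*trace(b a) - trace(b) = x*z - y
so trace(a b a^2) = trace(a)*trace(a b a) - trace(a b) = x^2*z - x*y - z
so trace(b a b a) = trace(b a)*trace(b a) - trace(1) = z^2 - 2
trace(b a b) = trace(b)*trace(a b) - trace(a) = y*z - x
reduce: trace(a b a^2 b) = trace(a)*trace(b a b a) - trace(b a b) = x*z^2 - y*z - x
trace(a b a^2 b^-1) = trace(a b a^2)*trace(b) - trace(a b a^2 b) = x^2*y*z - x*y^2 - x*z^2 + x

x^2*y*z - x*y^2 - x*z^2 + x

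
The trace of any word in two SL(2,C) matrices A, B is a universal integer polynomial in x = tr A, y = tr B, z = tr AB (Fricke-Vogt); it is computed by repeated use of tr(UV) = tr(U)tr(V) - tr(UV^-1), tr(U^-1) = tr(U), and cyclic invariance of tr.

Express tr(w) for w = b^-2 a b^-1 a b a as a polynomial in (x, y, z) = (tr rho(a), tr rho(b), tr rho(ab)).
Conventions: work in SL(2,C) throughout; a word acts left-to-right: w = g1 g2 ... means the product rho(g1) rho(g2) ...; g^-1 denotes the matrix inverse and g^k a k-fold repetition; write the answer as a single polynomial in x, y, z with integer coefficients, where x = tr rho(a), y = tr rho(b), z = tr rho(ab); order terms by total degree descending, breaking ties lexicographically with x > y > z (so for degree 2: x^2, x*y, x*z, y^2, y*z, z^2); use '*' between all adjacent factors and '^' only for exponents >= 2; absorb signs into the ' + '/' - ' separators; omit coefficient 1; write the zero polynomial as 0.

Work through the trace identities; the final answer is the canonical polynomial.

and tr(b a^2) = tr(a) * tr(b a) - tr(b)   [square of a] = x*z - y
and tr(a b a^2) = tr(a) * tr(b a^2) - tr(b a)   [square of a] = x^2*z - x*y - z
tr(b a b a) = tr(b a) * tr(b a) - tr(1)   [split at a repeated b] = z^2 - 2
and tr(b a b) = tr(b) * tr(a b) - tr(a)   [square of b] = y*z - x
and tr(a b a^2 b) = tr(a) * tr(b a b a) - tr(b a b)   [square of a] = x*z^2 - y*z - x
and tr(a b^-1 a b a) = tr(a b a^2) * tr(b) - tr(a b a^2 b)   [inverse elimination on b] = x^2*y*z - x*y^2 - x*z^2 + x
tr(a b a b a b) = tr(b a b a) * tr(b a) - tr(a b)   [split at a repeated b] = z^3 - 3*z
tr(a b^-1 a b a b) = tr(a b a b a) * tr(b) - tr(a b a b a b)   [inverse elimination on b] = x*y*z^2 - y^2*z - z^3 - x*y + 3*z
next, tr(b^-1 a b^-1 a b a) = tr(a b^-1 a b a) * tr(b) - tr(a b^-1 a b a b)   [inverse elimination on b] = x^2*y^2*z - x*y^3 - 2*x*y*z^2 + y^2*z + z^3 + 2*x*y - 3*z
tr(b^-2 a b^-1 a b a) = tr(b^-1 a b^-1 a b a) * tr(b) - tr(b^-1 a b^-1 a b a b)   [inverse elimination on b] = x^2*y^3*z - x*y^4 - 2*x*y^2*z^2 - x^2*y*z + y^3*z + y*z^3 + 3*x*y^2 + x*z^2 - 3*y*z - x

x^2*y^3*z - x*y^4 - 2*x*y^2*z^2 - x^2*y*z + y^3*z + y*z^3 + 3*x*y^2 + x*z^2 - 3*y*z - x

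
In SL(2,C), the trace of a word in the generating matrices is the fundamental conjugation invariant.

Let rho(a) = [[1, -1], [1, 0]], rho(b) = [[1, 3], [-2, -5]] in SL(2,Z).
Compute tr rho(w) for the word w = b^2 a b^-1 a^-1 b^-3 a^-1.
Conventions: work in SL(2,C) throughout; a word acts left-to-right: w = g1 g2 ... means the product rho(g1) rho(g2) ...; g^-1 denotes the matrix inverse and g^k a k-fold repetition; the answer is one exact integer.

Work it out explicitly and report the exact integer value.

-27473

rho(b) = [[1, 3], [-2, -5]]
... * rho(b) = [[1, 3], [-2, -5]]  ->  [[-5, -12], [8, 19]]
... * rho(a) = [[1, -1], [1, 0]]  ->  [[-17, 5], [27, -8]]
... * rho(b^-1) = [[-5, -3], [2, 1]]  ->  [[95, 56], [-151, -89]]
... * rho(a^-1) = [[0, 1], [-1, 1]]  ->  [[-56, 151], [89, -240]]
... * rho(b^-1) = [[-5, -3], [2, 1]]  ->  [[582, 319], [-925, -507]]
... * rho(b^-1) = [[-5, -3], [2, 1]]  ->  [[-2272, -1427], [3611, 2268]]
... * rho(b^-1) = [[-5, -3], [2, 1]]  ->  [[8506, 5389], [-13519, -8565]]
... * rho(a^-1) = [[0, 1], [-1, 1]]  ->  [[-5389, 13895], [8565, -22084]]
tr = -5389 + -22084 = -27473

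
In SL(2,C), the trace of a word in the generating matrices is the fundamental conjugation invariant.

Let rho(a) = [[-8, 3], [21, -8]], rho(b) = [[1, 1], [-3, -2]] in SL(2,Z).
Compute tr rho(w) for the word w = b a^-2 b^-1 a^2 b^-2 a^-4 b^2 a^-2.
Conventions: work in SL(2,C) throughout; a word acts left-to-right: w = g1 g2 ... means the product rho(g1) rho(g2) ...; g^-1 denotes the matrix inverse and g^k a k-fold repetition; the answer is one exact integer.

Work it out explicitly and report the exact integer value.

rho(b) = [[1, 1], [-3, -2]]
... * rho(a^-1) = [[-8, -3], [-21, -8]]  ->  [[-29, -11], [66, 25]]
... * rho(a^-1) = [[-8, -3], [-21, -8]]  ->  [[463, 175], [-1053, -398]]
... * rho(b^-1) = [[-2, -1], [3, 1]]  ->  [[-401, -288], [912, 655]]
... * rho(a) = [[-8, 3], [21, -8]]  ->  [[-2840, 1101], [6459, -2504]]
... * rho(a) = [[-8, 3], [21, -8]]  ->  [[45841, -17328], [-104256, 39409]]
... * rho(b^-1) = [[-2, -1], [3, 1]]  ->  [[-143666, -63169], [326739, 143665]]
... * rho(b^-1) = [[-2, -1], [3, 1]]  ->  [[97825, 80497], [-222483, -183074]]
... * rho(a^-1) = [[-8, -3], [-21, -8]]  ->  [[-2473037, -937451], [5624418, 2132041]]
... * rho(a^-1) = [[-8, -3], [-21, -8]]  ->  [[39470767, 14918719], [-89768205, -33929582]]
... * rho(a^-1) = [[-8, -3], [-21, -8]]  ->  [[-629059235, -237762053], [1430666862, 540741271]]
... * rho(a^-1) = [[-8, -3], [-21, -8]]  ->  [[10025476993, 3789274129], [-22800901587, -8617930754]]
... * rho(b) = [[1, 1], [-3, -2]]  ->  [[-1342345394, 2446928735], [3052890675, -5565040079]]
... * rho(b) = [[1, 1], [-3, -2]]  ->  [[-8683131599, -6236202864], [19748010912, 14182970833]]
... * rho(a^-1) = [[-8, -3], [-21, -8]]  ->  [[200425312936, 75939017709], [-455826474789, -172707799400]]
... * rho(a^-1) = [[-8, -3], [-21, -8]]  ->  [[-3198121875377, -1208788080480], [7273475585712, 2749141819567]]
tr = -3198121875377 + 2749141819567 = -448980055810

-448980055810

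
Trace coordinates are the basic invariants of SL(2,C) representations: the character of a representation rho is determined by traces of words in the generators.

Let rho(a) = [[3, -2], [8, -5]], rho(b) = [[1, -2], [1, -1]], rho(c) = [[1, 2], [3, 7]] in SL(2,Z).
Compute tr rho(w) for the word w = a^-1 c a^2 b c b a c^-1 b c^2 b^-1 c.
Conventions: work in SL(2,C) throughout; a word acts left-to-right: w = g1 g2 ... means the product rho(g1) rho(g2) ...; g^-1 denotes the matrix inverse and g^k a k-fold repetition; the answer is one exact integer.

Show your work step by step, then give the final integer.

rho(a^-1) = [[-5, 2], [-8, 3]]
... * rho(c) = [[1, 2], [3, 7]]  ->  [[1, 4], [1, 5]]
... * rho(a) = [[3, -2], [8, -5]]  ->  [[35, -22], [43, -27]]
... * rho(a) = [[3, -2], [8, -5]]  ->  [[-71, 40], [-87, 49]]
... * rho(b) = [[1, -2], [1, -1]]  ->  [[-31, 102], [-38, 125]]
... * rho(c) = [[1, 2], [3, 7]]  ->  [[275, 652], [337, 799]]
... * rho(b) = [[1, -2], [1, -1]]  ->  [[927, -1202], [1136, -1473]]
... * rho(a) = [[3, -2], [8, -5]]  ->  [[-6835, 4156], [-8376, 5093]]
... * rho(c^-1) = [[7, -2], [-3, 1]]  ->  [[-60313, 17826], [-73911, 21845]]
... * rho(b) = [[1, -2], [1, -1]]  ->  [[-42487, 102800], [-52066, 125977]]
... * rho(c) = [[1, 2], [3, 7]]  ->  [[265913, 634626], [325865, 777707]]
... * rho(c) = [[1, 2], [3, 7]]  ->  [[2169791, 4974208], [2658986, 6095679]]
... * rho(b^-1) = [[-1, 2], [-1, 1]]  ->  [[-7143999, 9313790], [-8754665, 11413651]]
... * rho(c) = [[1, 2], [3, 7]]  ->  [[20797371, 50908532], [25486288, 62386227]]
tr = 20797371 + 62386227 = 83183598

83183598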